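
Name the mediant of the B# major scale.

The B# major scale runs B# C## D## E# F## G## A##.
Degree 3 is D##.

D##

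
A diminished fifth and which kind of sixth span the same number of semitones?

A diminished fifth spans 6 semitones.
A sixth spanning 6 semitones is doubly diminished (the major sixth is 9).

doubly diminished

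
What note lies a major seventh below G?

A seventh below G lands on the letter A.
A major seventh spans 11 semitones, so G moves to pitch class 8. On the letter A that is Ab.

Ab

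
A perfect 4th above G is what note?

A fourth above G lands on the letter C.
A perfect fourth spans 5 semitones, so G moves to pitch class 0. On the letter C that is C.

C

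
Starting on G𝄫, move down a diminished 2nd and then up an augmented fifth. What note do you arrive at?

C#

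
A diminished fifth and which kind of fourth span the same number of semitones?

augmented

A diminished fifth spans 6 semitones.
A fourth spanning 6 semitones is augmented (the perfect fourth is 5).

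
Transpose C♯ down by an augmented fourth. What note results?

A fourth below C lands on the letter G.
An augmented fourth spans 6 semitones, so C# moves to pitch class 7. On the letter G that is G.

G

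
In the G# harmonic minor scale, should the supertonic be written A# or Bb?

Each scale degree takes a distinct letter name. Degree 2 of a scale on G must use the letter A.
A# and Bb are enharmonically the same pitch, but only A# uses the letter A, so it is the correct spelling here.

A#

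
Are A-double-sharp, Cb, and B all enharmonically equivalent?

Yes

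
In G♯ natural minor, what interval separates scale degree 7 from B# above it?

Scale degree 7 of G# natural minor is F#.
F# up to B#: letters F→B make it a fourth; 6 semitones makes it augmented.

augmented fourth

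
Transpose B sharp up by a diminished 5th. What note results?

F#

B up a perfect fifth is F#, so the target letter is F.
From B#, a diminished fifth is 6 semitones up: F#.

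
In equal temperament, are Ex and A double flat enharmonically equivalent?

Two spellings are enharmonically equivalent only if they share a pitch class.
Here E## → 6, Abb → 7; 6 ≠ 7, so they are not.

No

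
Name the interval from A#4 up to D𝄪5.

augmented fourth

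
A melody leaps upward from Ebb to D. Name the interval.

augmented seventh

Counting letters E–F–G–A–B–C–D gives a seventh.
Ebb→D = 12 semitones, 1 wider than the major seventh (11), so augmented.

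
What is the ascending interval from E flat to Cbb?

diminished sixth

The letter names run E→C, a span of 5 letter steps, so the interval is some kind of sixth.
Eb to Cbb is 7 semitones. A major sixth is 9, so 7 makes it diminished.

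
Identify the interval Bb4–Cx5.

doubly augmented second

Counting letters B–C gives a second.
Bb→C## = 4 semitones, 2 wider than the major second (2), so doubly augmented.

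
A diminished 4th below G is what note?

A fourth below G lands on the letter D.
A diminished fourth spans 4 semitones, so G moves to pitch class 3. On the letter D that is D#.

D#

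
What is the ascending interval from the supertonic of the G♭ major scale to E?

augmented fifth

The supertonic of Gb major is Ab.
Ab up to E: letters A→E make it a fifth; 8 semitones makes it augmented.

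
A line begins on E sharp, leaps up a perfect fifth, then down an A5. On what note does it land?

E

A perfect fifth up from E# is B# (letter B, 7 semitones up).
An augmented fifth down from B# is E (letter E, 8 semitones down).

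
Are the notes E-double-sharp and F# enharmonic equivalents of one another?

Yes

E## is pitch class 6; F# is pitch class 6.
All spellings map to pitch class 6, so they are enharmonically equivalent.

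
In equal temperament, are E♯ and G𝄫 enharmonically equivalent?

E# is pitch class 5; Gbb is pitch class 5.
All spellings map to pitch class 5, so they are enharmonically equivalent.

Yes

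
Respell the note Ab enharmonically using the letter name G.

Plain G sits 1 semitone below Ab, so on the letter G the same pitch needs a sharp: G#.

G#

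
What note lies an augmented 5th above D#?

A fifth above D lands on the letter A.
An augmented fifth spans 8 semitones, so D# moves to pitch class 11. On the letter A that is A##.

A##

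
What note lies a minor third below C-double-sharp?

A third below C lands on the letter A.
A minor third spans 3 semitones, so C## moves to pitch class 11. On the letter A that is A##.

A##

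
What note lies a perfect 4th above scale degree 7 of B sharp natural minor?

Scale degree 7 of B# natural minor is A#.
A perfect fourth (5 semitones) above A# lands on the letter D, giving D#.

D#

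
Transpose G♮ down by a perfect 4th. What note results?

G down a perfect fourth is D, so the target letter is D.
From G, a perfect fourth is 5 semitones down: D.

D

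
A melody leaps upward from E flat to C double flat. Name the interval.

The letter names run E→C, a span of 5 letter steps, so the interval is some kind of sixth.
Eb to Cbb is 7 semitones. A major sixth is 9, so 7 makes it diminished.

diminished sixth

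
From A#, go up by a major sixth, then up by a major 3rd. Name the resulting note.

A major sixth up from A# is F## (letter F, 9 semitones up).
A major third up from F## is A## (letter A, 4 semitones up).

A##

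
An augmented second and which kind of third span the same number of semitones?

minor

An augmented second spans 3 semitones.
A third spanning 3 semitones is minor (the major third is 4).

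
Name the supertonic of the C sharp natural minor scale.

The C# natural minor scale runs C# D# E F# G# A B.
Degree 2 is D#.

D#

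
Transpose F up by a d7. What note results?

Ebb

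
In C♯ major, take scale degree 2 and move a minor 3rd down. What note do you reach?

B#

Scale degree 2 of C# major is D#.
A minor third (3 semitones) below D# lands on the letter B, giving B#.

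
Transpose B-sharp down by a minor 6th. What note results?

A sixth below B lands on the letter D.
A minor sixth spans 8 semitones, so B# moves to pitch class 4. On the letter D that is D##.

D##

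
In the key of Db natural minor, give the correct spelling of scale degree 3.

Fb

Degree 3 takes the letter 2 steps above D, which is F.
In natural minor, degree 3 sits 3 semitones above the tonic. Db + 3 semitones is pitch class 4, spelled on F as Fb.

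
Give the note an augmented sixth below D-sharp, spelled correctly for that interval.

A sixth below D lands on the letter F.
An augmented sixth spans 10 semitones, so D# moves to pitch class 5. On the letter F that is F.

F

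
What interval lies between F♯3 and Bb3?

diminished fourth

Counting letters F–G–A–B gives a fourth.
F#→Bb = 4 semitones, 1 narrower than the perfect fourth (5), so diminished.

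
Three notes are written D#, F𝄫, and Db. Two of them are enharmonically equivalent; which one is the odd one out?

Db

In 12-tone equal temperament, enharmonic equivalents share a pitch class. D# is pitch class 3; Fbb is pitch class 3; Db is pitch class 1.
D# and Fbb share pitch class 3, while Db is pitch class 1.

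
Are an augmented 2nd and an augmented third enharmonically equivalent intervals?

No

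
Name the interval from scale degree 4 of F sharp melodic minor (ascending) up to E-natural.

perfect fourth

Scale degree 4 of F# melodic minor (ascending) is B.
B up to E: letters B→E make it a fourth; 5 semitones makes it perfect.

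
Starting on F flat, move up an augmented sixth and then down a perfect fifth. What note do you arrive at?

G

An augmented sixth up from Fb is D (letter D, 10 semitones up).
A perfect fifth down from D is G (letter G, 7 semitones down).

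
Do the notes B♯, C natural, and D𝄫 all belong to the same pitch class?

Yes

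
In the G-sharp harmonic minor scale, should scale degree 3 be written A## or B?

B

Each scale degree takes a distinct letter name. Degree 3 of a scale on G must use the letter B.
B and A## are enharmonically the same pitch, but only B uses the letter B, so it is the correct spelling here.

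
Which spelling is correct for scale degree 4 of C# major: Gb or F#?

F#

Each scale degree takes a distinct letter name. Degree 4 of a scale on C must use the letter F.
F# and Gb are enharmonically the same pitch, but only F# uses the letter F, so it is the correct spelling here.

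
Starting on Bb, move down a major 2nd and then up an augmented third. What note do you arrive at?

A major second down from Bb is Ab (letter A, 2 semitones down).
An augmented third up from Ab is C# (letter C, 5 semitones up).

C#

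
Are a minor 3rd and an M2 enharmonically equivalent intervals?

A minor third spans 3 semitones; a major second spans 2.
The spans differ, so they are not enharmonic equivalents.

No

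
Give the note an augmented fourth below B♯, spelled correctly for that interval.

F#

B down a perfect fourth is F#, so the target letter is F.
From B#, an augmented fourth is 6 semitones down: F#.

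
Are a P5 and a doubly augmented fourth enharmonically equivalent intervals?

Yes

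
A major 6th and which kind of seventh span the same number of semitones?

A major sixth spans 9 semitones.
A seventh spanning 9 semitones is diminished (the major seventh is 11).

diminished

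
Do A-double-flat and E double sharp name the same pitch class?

No

Abb is pitch class 7; E## is pitch class 6.
The pitch classes differ (7 vs. 6), so they are not enharmonic equivalents.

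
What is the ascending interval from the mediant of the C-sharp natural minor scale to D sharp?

major seventh

The mediant of C# natural minor is E.
E up to D#: letters E→D make it a seventh; 11 semitones makes it major.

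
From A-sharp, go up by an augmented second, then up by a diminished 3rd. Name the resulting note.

D#

An augmented second up from A# is B## (letter B, 3 semitones up).
A diminished third up from B## is D# (letter D, 2 semitones up).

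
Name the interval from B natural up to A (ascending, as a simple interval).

Counting letters B–C–D–E–F–G–A gives a seventh.
B→A = 10 semitones, 1 narrower than the major seventh (11), so minor.

minor seventh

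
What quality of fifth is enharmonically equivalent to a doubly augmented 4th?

perfect

A doubly augmented fourth spans 7 semitones.
A fifth spanning 7 semitones is perfect (the perfect fifth is 7).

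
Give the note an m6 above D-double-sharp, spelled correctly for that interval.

B#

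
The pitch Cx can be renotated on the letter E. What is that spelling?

Plain E sits 2 semitones above C##, so on the letter E the same pitch needs a double flat: Ebb.

Ebb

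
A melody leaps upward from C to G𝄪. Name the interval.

The letter names run C→G, a span of 4 letter steps, so the interval is some kind of fifth.
C to G## is 9 semitones. A perfect fifth is 7, so 9 makes it doubly augmented.

doubly augmented fifth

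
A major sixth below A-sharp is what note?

C#

A down a major sixth is C, so the target letter is C.
From A#, a major sixth is 9 semitones down: C#.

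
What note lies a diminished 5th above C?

Gb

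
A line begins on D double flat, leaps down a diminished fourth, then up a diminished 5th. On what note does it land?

Ebb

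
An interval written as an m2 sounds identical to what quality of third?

A minor second spans 1 semitone.
A third spanning 1 semitone is doubly diminished (the major third is 4).

doubly diminished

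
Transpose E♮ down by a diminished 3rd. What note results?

C##

A third below E lands on the letter C.
A diminished third spans 2 semitones, so E moves to pitch class 2. On the letter C that is C##.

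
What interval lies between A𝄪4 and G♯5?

The letter names run A→G, a span of 6 letter steps, so the interval is some kind of seventh.
A## to G# is 9 semitones. A major seventh is 11, so 9 makes it diminished.

diminished seventh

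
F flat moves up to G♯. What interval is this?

Counting letters F–G gives a second.
Fb→G# = 4 semitones, 2 wider than the major second (2), so doubly augmented.

doubly augmented second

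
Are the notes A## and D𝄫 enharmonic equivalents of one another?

Two spellings are enharmonically equivalent only if they share a pitch class.
Here A## → 11, Dbb → 0; 0 ≠ 11, so they are not.

No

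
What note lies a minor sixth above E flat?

A sixth above E lands on the letter C.
A minor sixth spans 8 semitones, so Eb moves to pitch class 11. On the letter C that is Cb.

Cb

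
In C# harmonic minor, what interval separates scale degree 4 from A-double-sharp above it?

Scale degree 4 of C# harmonic minor is F#.
F# up to A##: letters F→A make it a third; 5 semitones makes it augmented.

augmented third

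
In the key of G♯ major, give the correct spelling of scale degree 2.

Degree 2 takes the letter 1 step above G, which is A.
In major, degree 2 sits 2 semitones above the tonic. G# + 2 semitones is pitch class 10, spelled on A as A#.

A#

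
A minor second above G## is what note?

G up a major second is A, so the target letter is A.
From G##, a minor second is 1 semitone up: A#.

A#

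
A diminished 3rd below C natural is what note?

A#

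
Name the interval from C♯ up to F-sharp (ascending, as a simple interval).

perfect fourth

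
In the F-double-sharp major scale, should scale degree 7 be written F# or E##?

Each scale degree takes a distinct letter name. Degree 7 of a scale on F must use the letter E.
E## and F# are enharmonically the same pitch, but only E## uses the letter E, so it is the correct spelling here.

E##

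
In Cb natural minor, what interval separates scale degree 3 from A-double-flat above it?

perfect fourth

Scale degree 3 of Cb natural minor is Ebb.
Ebb up to Abb: letters E→A make it a fourth; 5 semitones makes it perfect.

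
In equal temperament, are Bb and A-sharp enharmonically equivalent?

Yes

Bb = pitch class 10 and A# = pitch class 10 — the same pitch class, so they are enharmonic equivalents.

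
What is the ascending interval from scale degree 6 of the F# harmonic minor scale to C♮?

minor seventh

Scale degree 6 of F# harmonic minor is D.
D up to C: letters D→C make it a seventh; 10 semitones makes it minor.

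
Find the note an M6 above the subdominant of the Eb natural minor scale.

F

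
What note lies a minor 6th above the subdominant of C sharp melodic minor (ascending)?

D

The subdominant of C# melodic minor (ascending) is F#.
A minor sixth (8 semitones) above F# lands on the letter D, giving D.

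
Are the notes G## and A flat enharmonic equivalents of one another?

G## is pitch class 9; Ab is pitch class 8.
The pitch classes differ (9 vs. 8), so they are not enharmonic equivalents.

No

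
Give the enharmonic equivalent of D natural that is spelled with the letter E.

D is pitch class 2. The letter E alone is pitch class 4.
To reach pitch class 2 from E requires an offset of -2 semitones, i.e. double flat: Ebb.

Ebb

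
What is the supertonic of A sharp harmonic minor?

B#

Degree 2 takes the letter 1 step above A, which is B.
In harmonic minor, degree 2 sits 2 semitones above the tonic. A# + 2 semitones is pitch class 0, spelled on B as B#.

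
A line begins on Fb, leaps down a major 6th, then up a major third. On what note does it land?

A major sixth down from Fb is Abb (letter A, 9 semitones down).
A major third up from Abb is Cb (letter C, 4 semitones up).

Cb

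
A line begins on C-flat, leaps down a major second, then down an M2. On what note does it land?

Abb

A major second down from Cb is Bbb (letter B, 2 semitones down).
A major second down from Bbb is Abb (letter A, 2 semitones down).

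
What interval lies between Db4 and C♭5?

minor seventh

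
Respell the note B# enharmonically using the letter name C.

B# is pitch class 0. The letter C alone is pitch class 0.
Pitch class 0 on C needs no accidental: C.

C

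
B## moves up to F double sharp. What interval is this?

diminished fifth

The letter names run B→F, a span of 4 letter steps, so the interval is some kind of fifth.
B## to F## is 6 semitones. A perfect fifth is 7, so 6 makes it diminished.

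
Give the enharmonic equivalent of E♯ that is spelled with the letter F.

F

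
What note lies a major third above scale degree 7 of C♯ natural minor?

Scale degree 7 of C# natural minor is B.
A major third (4 semitones) above B lands on the letter D, giving D#.

D#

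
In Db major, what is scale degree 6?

Bb

The Db major scale runs Db Eb F Gb Ab Bb C.
Degree 6 is Bb.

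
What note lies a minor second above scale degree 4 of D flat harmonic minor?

Abb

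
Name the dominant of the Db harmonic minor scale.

The Db harmonic minor scale runs Db Eb Fb Gb Ab Bbb C.
Degree 5 is Ab.

Ab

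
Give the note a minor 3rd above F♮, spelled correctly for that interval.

F up a major third is A, so the target letter is A.
From F, a minor third is 3 semitones up: Ab.

Ab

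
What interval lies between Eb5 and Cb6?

minor sixth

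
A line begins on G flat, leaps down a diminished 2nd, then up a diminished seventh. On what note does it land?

Eb

A diminished second down from Gb is F# (letter F, 0 semitones down).
A diminished seventh up from F# is Eb (letter E, 9 semitones up).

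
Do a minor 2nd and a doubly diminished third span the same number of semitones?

Yes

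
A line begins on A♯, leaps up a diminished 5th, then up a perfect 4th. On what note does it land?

A

A diminished fifth up from A# is E (letter E, 6 semitones up).
A perfect fourth up from E is A (letter A, 5 semitones up).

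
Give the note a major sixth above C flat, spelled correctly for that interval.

C up a major sixth is A, so the target letter is A.
From Cb, a major sixth is 9 semitones up: Ab.

Ab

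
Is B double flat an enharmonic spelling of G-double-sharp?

Bbb = pitch class 9 and G## = pitch class 9 — the same pitch class, so they are enharmonic equivalents.

Yes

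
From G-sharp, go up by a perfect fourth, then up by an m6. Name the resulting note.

A

A perfect fourth up from G# is C# (letter C, 5 semitones up).
A minor sixth up from C# is A (letter A, 8 semitones up).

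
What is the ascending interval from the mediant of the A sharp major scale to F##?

perfect fourth

The mediant of A# major is C##.
C## up to F##: letters C→F make it a fourth; 5 semitones makes it perfect.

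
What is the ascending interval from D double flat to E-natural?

The letter names run D→E, a span of 1 letter step, so the interval is some kind of second.
Dbb to E is 4 semitones. A major second is 2, so 4 makes it doubly augmented.

doubly augmented second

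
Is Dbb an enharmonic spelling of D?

No

Two spellings are enharmonically equivalent only if they share a pitch class.
Here Dbb → 0, D → 2; 0 ≠ 2, so they are not.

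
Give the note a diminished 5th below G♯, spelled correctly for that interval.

A fifth below G lands on the letter C.
A diminished fifth spans 6 semitones, so G# moves to pitch class 2. On the letter C that is C##.

C##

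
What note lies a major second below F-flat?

Ebb

F down a major second is Eb, so the target letter is E.
From Fb, a major second is 2 semitones down: Ebb.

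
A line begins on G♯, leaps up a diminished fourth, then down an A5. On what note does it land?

Fb

A diminished fourth up from G# is C (letter C, 4 semitones up).
An augmented fifth down from C is Fb (letter F, 8 semitones down).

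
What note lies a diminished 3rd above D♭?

Fbb

D up a major third is F#, so the target letter is F.
From Db, a diminished third is 2 semitones up: Fbb.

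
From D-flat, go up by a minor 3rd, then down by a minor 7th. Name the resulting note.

Gb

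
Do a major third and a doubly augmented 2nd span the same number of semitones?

Yes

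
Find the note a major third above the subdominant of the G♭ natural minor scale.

The subdominant of Gb natural minor is Cb.
A major third (4 semitones) above Cb lands on the letter E, giving Eb.

Eb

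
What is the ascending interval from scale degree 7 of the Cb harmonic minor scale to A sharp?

augmented seventh

Scale degree 7 of Cb harmonic minor is Bb.
Bb up to A#: letters B→A make it a seventh; 12 semitones makes it augmented.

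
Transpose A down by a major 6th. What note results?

A sixth below A lands on the letter C.
A major sixth spans 9 semitones, so A moves to pitch class 0. On the letter C that is C.

C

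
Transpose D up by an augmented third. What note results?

D up a major third is F#, so the target letter is F.
From D, an augmented third is 5 semitones up: F##.

F##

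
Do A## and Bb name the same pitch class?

A## is pitch class 11; Bb is pitch class 10.
The pitch classes differ (11 vs. 10), so they are not enharmonic equivalents.

No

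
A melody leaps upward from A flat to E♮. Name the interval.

Counting letters A–B–C–D–E gives a fifth.
Ab→E = 8 semitones, 1 wider than the perfect fifth (7), so augmented.

augmented fifth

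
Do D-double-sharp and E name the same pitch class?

D## is pitch class 4; E is pitch class 4.
All spellings map to pitch class 4, so they are enharmonically equivalent.

Yes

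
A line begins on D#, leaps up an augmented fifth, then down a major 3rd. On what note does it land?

F##

An augmented fifth up from D# is A## (letter A, 8 semitones up).
A major third down from A## is F## (letter F, 4 semitones down).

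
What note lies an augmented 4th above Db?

G

D up a perfect fourth is G, so the target letter is G.
From Db, an augmented fourth is 6 semitones up: G.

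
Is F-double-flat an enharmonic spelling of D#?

Fbb is pitch class 3; D# is pitch class 3.
All spellings map to pitch class 3, so they are enharmonically equivalent.

Yes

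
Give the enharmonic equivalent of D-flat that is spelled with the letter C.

Plain C sits 1 semitone below Db, so on the letter C the same pitch needs a sharp: C#.

C#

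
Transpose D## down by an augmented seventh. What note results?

E

A seventh below D lands on the letter E.
An augmented seventh spans 12 semitones, so D## moves to pitch class 4. On the letter E that is E.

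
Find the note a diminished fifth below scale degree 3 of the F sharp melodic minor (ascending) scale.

D#

Scale degree 3 of F# melodic minor (ascending) is A.
A diminished fifth (6 semitones) below A lands on the letter D, giving D#.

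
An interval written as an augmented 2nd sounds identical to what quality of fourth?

doubly diminished

An augmented second spans 3 semitones.
A fourth spanning 3 semitones is doubly diminished (the perfect fourth is 5).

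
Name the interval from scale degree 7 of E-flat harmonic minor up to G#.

Scale degree 7 of Eb harmonic minor is D.
D up to G#: letters D→G make it a fourth; 6 semitones makes it augmented.

augmented fourth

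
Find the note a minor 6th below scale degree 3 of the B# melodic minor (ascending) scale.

Scale degree 3 of B# melodic minor (ascending) is D#.
A minor sixth (8 semitones) below D# lands on the letter F, giving F##.

F##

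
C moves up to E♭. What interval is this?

minor third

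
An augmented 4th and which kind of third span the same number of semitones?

doubly augmented

An augmented fourth spans 6 semitones.
A third spanning 6 semitones is doubly augmented (the major third is 4).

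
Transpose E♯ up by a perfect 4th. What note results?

A fourth above E lands on the letter A.
A perfect fourth spans 5 semitones, so E# moves to pitch class 10. On the letter A that is A#.

A#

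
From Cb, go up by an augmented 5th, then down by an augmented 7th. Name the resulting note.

An augmented fifth up from Cb is G (letter G, 8 semitones up).
An augmented seventh down from G is Abb (letter A, 12 semitones down).

Abb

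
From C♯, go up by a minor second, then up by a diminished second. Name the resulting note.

Ebb

A minor second up from C# is D (letter D, 1 semitone up).
A diminished second up from D is Ebb (letter E, 0 semitones up).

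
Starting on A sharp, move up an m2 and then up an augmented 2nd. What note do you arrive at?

C##

A minor second up from A# is B (letter B, 1 semitone up).
An augmented second up from B is C## (letter C, 3 semitones up).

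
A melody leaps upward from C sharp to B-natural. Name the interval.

The letter names run C→B, a span of 6 letter steps, so the interval is some kind of seventh.
C# to B is 10 semitones. A major seventh is 11, so 10 makes it minor.

minor seventh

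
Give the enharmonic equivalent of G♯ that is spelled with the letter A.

G# is pitch class 8. The letter A alone is pitch class 9.
To reach pitch class 8 from A requires an offset of -1 semitone, i.e. flat: Ab.

Ab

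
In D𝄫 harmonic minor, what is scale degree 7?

Cb

Degree 7 takes the letter 6 steps above D, which is C.
In harmonic minor, degree 7 sits 11 semitones above the tonic. Dbb + 11 semitones is pitch class 11, spelled on C as Cb.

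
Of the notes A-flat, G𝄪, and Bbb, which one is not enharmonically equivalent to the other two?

Ab

In 12-tone equal temperament, enharmonic equivalents share a pitch class. Ab is pitch class 8; G## is pitch class 9; Bbb is pitch class 9.
G## and Bbb share pitch class 9, while Ab is pitch class 8.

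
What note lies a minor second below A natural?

G#

A second below A lands on the letter G.
A minor second spans 1 semitone, so A moves to pitch class 8. On the letter G that is G#.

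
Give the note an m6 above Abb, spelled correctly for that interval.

Fbb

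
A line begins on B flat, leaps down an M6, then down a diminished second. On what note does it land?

A major sixth down from Bb is Db (letter D, 9 semitones down).
A diminished second down from Db is C# (letter C, 0 semitones down).

C#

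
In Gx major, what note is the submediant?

E##

Degree 6 takes the letter 5 steps above G, which is E.
In major, degree 6 sits 9 semitones above the tonic. G## + 9 semitones is pitch class 6, spelled on E as E##.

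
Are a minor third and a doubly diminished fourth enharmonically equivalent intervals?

A minor third spans 3 semitones; a doubly diminished fourth spans 3.
They are enharmonically equivalent.

Yes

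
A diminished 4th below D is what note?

A fourth below D lands on the letter A.
A diminished fourth spans 4 semitones, so D moves to pitch class 10. On the letter A that is A#.

A#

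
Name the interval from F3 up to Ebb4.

diminished seventh

Counting letters F–G–A–B–C–D–E gives a seventh.
F→Ebb = 9 semitones, 2 narrower than the major seventh (11), so diminished.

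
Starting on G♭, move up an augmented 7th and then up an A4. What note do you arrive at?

B#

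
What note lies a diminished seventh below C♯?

C down a major seventh is Db, so the target letter is D.
From C#, a diminished seventh is 9 semitones down: D##.

D##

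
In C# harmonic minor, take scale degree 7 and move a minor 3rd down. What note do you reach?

Scale degree 7 of C# harmonic minor is B#.
A minor third (3 semitones) below B# lands on the letter G, giving G##.

G##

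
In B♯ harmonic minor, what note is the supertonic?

C##

Degree 2 takes the letter 1 step above B, which is C.
In harmonic minor, degree 2 sits 2 semitones above the tonic. B# + 2 semitones is pitch class 2, spelled on C as C##.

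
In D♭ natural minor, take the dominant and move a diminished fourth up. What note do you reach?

The dominant of Db natural minor is Ab.
A diminished fourth (4 semitones) above Ab lands on the letter D, giving Dbb.

Dbb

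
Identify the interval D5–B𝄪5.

doubly augmented sixth

The letter names run D→B, a span of 5 letter steps, so the interval is some kind of sixth.
D to B## is 11 semitones. A major sixth is 9, so 11 makes it doubly augmented.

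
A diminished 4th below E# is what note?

B##

E down a perfect fourth is B, so the target letter is B.
From E#, a diminished fourth is 4 semitones down: B##.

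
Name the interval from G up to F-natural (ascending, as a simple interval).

minor seventh

The letter names run G→F, a span of 6 letter steps, so the interval is some kind of seventh.
G to F is 10 semitones. A major seventh is 11, so 10 makes it minor.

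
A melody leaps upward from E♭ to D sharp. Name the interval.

augmented seventh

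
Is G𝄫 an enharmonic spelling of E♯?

Yes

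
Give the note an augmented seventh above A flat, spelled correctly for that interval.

G#

A seventh above A lands on the letter G.
An augmented seventh spans 12 semitones, so Ab moves to pitch class 8. On the letter G that is G#.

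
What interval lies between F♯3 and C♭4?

doubly diminished fifth

The letter names run F→C, a span of 4 letter steps, so the interval is some kind of fifth.
F# to Cb is 5 semitones. A perfect fifth is 7, so 5 makes it doubly diminished.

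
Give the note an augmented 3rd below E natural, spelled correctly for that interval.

E down a major third is C, so the target letter is C.
From E, an augmented third is 5 semitones down: Cb.

Cb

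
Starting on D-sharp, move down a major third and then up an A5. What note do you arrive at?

A major third down from D# is B (letter B, 4 semitones down).
An augmented fifth up from B is F## (letter F, 8 semitones up).

F##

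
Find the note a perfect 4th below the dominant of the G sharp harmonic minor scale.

The dominant of G# harmonic minor is D#.
A perfect fourth (5 semitones) below D# lands on the letter A, giving A#.

A#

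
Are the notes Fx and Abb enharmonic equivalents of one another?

Yes

F## is pitch class 7; Abb is pitch class 7.
All spellings map to pitch class 7, so they are enharmonically equivalent.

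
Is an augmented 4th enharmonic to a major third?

An augmented fourth spans 6 semitones; a major third spans 4.
The spans differ, so they are not enharmonic equivalents.

No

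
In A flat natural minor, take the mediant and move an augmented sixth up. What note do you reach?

A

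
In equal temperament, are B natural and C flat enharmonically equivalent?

B is pitch class 11; Cb is pitch class 11.
All spellings map to pitch class 11, so they are enharmonically equivalent.

Yes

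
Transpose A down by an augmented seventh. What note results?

A down a major seventh is Bb, so the target letter is B.
From A, an augmented seventh is 12 semitones down: Bbb.

Bbb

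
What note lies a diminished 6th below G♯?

B##

A sixth below G lands on the letter B.
A diminished sixth spans 7 semitones, so G# moves to pitch class 1. On the letter B that is B##.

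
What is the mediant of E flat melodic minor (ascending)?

Gb

The Eb melodic minor (ascending) scale runs Eb F Gb Ab Bb C D.
Degree 3 is Gb.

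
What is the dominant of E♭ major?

Degree 5 takes the letter 4 steps above E, which is B.
In major, degree 5 sits 7 semitones above the tonic. Eb + 7 semitones is pitch class 10, spelled on B as Bb.

Bb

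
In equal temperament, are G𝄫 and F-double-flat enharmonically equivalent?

No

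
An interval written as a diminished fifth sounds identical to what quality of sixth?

doubly diminished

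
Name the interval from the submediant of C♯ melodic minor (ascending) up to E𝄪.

augmented fifth

The submediant of C# melodic minor (ascending) is A#.
A# up to E##: letters A→E make it a fifth; 8 semitones makes it augmented.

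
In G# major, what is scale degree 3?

B#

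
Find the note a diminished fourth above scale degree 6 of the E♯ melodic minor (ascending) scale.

F#

Scale degree 6 of E# melodic minor (ascending) is C##.
A diminished fourth (4 semitones) above C## lands on the letter F, giving F#.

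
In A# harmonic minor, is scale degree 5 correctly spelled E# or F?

Each scale degree takes a distinct letter name. Degree 5 of a scale on A must use the letter E.
E# and F are enharmonically the same pitch, but only E# uses the letter E, so it is the correct spelling here.

E#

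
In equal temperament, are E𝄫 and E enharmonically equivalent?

Ebb is pitch class 2; E is pitch class 4.
The pitch classes differ (2 vs. 4), so they are not enharmonic equivalents.

No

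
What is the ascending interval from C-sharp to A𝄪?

The letter names run C→A, a span of 5 letter steps, so the interval is some kind of sixth.
C# to A## is 10 semitones. A major sixth is 9, so 10 makes it augmented.

augmented sixth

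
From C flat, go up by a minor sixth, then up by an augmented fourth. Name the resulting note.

A minor sixth up from Cb is Abb (letter A, 8 semitones up).
An augmented fourth up from Abb is Db (letter D, 6 semitones up).

Db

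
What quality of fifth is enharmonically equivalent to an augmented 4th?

diminished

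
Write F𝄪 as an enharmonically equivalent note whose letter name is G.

G

Plain G sits at the same pitch as F##, so on the letter G the same pitch needs a natural: G.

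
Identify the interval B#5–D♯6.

Counting letters B–C–D gives a third.
B#→D# = 3 semitones, 1 narrower than the major third (4), so minor.

minor third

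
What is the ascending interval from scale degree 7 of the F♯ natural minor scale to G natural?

Scale degree 7 of F# natural minor is E.
E up to G: letters E→G make it a third; 3 semitones makes it minor.

minor third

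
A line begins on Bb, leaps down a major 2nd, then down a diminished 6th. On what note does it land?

A major second down from Bb is Ab (letter A, 2 semitones down).
A diminished sixth down from Ab is C# (letter C, 7 semitones down).

C#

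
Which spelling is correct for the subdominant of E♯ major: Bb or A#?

Each scale degree takes a distinct letter name. Degree 4 of a scale on E must use the letter A.
A# and Bb are enharmonically the same pitch, but only A# uses the letter A, so it is the correct spelling here.

A#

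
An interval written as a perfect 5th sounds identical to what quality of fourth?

doubly augmented

A perfect fifth spans 7 semitones.
A fourth spanning 7 semitones is doubly augmented (the perfect fourth is 5).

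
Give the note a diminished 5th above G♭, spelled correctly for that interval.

Dbb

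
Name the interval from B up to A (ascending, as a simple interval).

minor seventh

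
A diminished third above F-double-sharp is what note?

F up a major third is A, so the target letter is A.
From F##, a diminished third is 2 semitones up: A.

A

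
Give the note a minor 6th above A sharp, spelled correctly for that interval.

F#

A sixth above A lands on the letter F.
A minor sixth spans 8 semitones, so A# moves to pitch class 6. On the letter F that is F#.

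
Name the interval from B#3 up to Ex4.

augmented fourth

The letter names run B→E, a span of 3 letter steps, so the interval is some kind of fourth.
B# to E## is 6 semitones. A perfect fourth is 5, so 6 makes it augmented.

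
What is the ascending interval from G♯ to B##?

augmented third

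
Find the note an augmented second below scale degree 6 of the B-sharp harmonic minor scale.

Scale degree 6 of B# harmonic minor is G#.
An augmented second (3 semitones) below G# lands on the letter F, giving F.

F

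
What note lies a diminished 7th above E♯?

D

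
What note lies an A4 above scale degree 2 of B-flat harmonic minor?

Scale degree 2 of Bb harmonic minor is C.
An augmented fourth (6 semitones) above C lands on the letter F, giving F#.

F#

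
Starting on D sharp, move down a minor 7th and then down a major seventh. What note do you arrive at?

F#

A minor seventh down from D# is E# (letter E, 10 semitones down).
A major seventh down from E# is F# (letter F, 11 semitones down).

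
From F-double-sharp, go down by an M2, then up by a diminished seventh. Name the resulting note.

A major second down from F## is E# (letter E, 2 semitones down).
A diminished seventh up from E# is D (letter D, 9 semitones up).

D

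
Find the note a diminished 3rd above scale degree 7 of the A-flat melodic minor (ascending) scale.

Scale degree 7 of Ab melodic minor (ascending) is G.
A diminished third (2 semitones) above G lands on the letter B, giving Bbb.

Bbb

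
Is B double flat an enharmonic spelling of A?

Yes

Bbb is pitch class 9; A is pitch class 9.
All spellings map to pitch class 9, so they are enharmonically equivalent.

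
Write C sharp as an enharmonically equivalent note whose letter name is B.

Plain B sits 2 semitones below C#, so on the letter B the same pitch needs a double sharp: B##.

B##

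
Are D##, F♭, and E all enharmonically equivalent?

Yes

D## = pitch class 4 and Fb = pitch class 4 and E = pitch class 4 — the same pitch class, so they are enharmonic equivalents.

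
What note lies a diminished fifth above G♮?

A fifth above G lands on the letter D.
A diminished fifth spans 6 semitones, so G moves to pitch class 1. On the letter D that is Db.

Db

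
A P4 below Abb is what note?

Ebb

A fourth below A lands on the letter E.
A perfect fourth spans 5 semitones, so Abb moves to pitch class 2. On the letter E that is Ebb.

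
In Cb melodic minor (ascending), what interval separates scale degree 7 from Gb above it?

minor sixth

Scale degree 7 of Cb melodic minor (ascending) is Bb.
Bb up to Gb: letters B→G make it a sixth; 8 semitones makes it minor.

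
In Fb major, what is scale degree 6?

Degree 6 takes the letter 5 steps above F, which is D.
In major, degree 6 sits 9 semitones above the tonic. Fb + 9 semitones is pitch class 1, spelled on D as Db.

Db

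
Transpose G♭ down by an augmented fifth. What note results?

G down a perfect fifth is C, so the target letter is C.
From Gb, an augmented fifth is 8 semitones down: Cbb.

Cbb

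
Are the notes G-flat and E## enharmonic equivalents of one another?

Gb is pitch class 6; E## is pitch class 6.
All spellings map to pitch class 6, so they are enharmonically equivalent.

Yes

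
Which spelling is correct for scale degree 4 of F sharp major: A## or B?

B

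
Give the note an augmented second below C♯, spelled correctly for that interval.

Bb

C down a major second is Bb, so the target letter is B.
From C#, an augmented second is 3 semitones down: Bb.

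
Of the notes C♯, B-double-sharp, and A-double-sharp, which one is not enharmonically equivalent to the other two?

A##

In 12-tone equal temperament, enharmonic equivalents share a pitch class. C# is pitch class 1; B## is pitch class 1; A## is pitch class 11.
C# and B## share pitch class 1, while A## is pitch class 11.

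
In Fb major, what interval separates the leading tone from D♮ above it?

The leading tone of Fb major is Eb.
Eb up to D: letters E→D make it a seventh; 11 semitones makes it major.

major seventh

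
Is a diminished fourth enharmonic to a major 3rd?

Yes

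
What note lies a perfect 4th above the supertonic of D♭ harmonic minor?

The supertonic of Db harmonic minor is Eb.
A perfect fourth (5 semitones) above Eb lands on the letter A, giving Ab.

Ab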